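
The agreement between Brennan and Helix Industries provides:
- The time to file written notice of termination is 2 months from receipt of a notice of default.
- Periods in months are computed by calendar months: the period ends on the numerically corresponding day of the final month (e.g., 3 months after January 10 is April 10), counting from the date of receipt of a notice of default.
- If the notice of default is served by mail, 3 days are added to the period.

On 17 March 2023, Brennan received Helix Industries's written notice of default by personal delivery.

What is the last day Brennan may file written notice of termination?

2 months after 17 March 2023 is May 17, 2023.
Service was not by mail, so no mail extension applies.

May 17, 2023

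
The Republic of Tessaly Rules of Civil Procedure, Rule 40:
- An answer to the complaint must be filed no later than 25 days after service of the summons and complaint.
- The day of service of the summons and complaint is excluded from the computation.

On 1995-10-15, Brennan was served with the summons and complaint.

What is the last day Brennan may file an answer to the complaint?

25 days after 1995-10-15 is November 9, 1995.

November 9, 1995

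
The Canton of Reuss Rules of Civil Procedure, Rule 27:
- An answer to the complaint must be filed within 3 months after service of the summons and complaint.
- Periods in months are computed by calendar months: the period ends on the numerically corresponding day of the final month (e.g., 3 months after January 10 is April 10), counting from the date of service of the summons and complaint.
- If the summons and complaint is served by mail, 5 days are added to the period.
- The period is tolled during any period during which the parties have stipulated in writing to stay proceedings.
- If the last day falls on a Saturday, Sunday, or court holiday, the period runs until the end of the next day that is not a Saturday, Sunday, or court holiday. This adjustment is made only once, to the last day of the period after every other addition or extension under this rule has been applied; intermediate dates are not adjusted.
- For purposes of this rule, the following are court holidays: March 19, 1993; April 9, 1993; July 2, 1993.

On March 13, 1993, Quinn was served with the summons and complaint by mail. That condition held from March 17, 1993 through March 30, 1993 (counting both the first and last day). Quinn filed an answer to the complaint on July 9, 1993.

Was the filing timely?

No

3 months after March 13, 1993 is June 13, 1993.
Service was by mail, adding 5 days: June 13, 1993 + 5 days = June 18, 1993.
From March 17, 1993 through March 30, 1993 inclusive is 14 days; tolling adds 14 days: June 18, 1993 + 14 days = July 2, 1993.
July 2, 1993 is a listed holiday; July 3, 1993 is Saturday; July 4, 1993 is Sunday. The next qualifying day is July 5, 1993.
The deadline is July 5, 1993; the filing on July 9, 1993 is after that date.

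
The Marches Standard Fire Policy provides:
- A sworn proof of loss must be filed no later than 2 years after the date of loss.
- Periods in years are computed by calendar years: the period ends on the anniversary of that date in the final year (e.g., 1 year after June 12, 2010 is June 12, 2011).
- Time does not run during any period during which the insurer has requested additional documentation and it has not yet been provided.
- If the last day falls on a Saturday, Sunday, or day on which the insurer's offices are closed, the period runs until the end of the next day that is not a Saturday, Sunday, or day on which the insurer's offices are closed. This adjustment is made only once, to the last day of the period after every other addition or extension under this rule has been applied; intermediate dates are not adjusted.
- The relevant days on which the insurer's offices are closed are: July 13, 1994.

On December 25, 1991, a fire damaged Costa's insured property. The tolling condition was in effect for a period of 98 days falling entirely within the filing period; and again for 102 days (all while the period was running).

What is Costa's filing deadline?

July 14, 1994

2 years after December 25, 1991 is December 25, 1993.
Tolling adds 98 days: December 25, 1993 + 98 days = April 2, 1994.
Tolling adds 102 days: April 2, 1994 + 102 days = July 13, 1994.
July 13, 1994 is a listed holiday. The next qualifying day is July 14, 1994.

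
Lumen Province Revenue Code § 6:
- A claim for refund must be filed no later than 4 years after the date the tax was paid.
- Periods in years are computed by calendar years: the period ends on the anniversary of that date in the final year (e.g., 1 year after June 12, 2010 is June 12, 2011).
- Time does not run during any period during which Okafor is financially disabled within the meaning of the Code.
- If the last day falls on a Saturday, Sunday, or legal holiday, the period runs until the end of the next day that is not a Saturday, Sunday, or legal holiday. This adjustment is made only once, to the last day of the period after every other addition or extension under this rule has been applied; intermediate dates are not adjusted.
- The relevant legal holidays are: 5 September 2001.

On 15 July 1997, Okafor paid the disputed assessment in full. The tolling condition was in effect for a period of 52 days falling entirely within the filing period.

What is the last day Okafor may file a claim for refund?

September 6, 2001

4 years after 15 July 1997 is July 15, 2001.
Tolling adds 52 days: July 15, 2001 + 52 days = September 5, 2001.
September 5, 2001 is a listed holiday. The next qualifying day is September 6, 2001.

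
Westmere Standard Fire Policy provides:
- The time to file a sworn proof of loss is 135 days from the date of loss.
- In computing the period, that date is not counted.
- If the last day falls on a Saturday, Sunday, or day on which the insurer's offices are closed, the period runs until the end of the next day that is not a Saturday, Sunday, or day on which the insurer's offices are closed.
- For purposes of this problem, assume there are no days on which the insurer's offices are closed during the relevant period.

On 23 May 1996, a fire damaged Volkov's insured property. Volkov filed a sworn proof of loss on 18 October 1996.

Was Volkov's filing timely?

No

135 days after 23 May 1996 is October 5, 1996.
October 5, 1996 is Saturday; October 6, 1996 is Sunday. The next qualifying day is October 7, 1996.
The deadline is October 7, 1996; the filing on October 18, 1996 is after that date.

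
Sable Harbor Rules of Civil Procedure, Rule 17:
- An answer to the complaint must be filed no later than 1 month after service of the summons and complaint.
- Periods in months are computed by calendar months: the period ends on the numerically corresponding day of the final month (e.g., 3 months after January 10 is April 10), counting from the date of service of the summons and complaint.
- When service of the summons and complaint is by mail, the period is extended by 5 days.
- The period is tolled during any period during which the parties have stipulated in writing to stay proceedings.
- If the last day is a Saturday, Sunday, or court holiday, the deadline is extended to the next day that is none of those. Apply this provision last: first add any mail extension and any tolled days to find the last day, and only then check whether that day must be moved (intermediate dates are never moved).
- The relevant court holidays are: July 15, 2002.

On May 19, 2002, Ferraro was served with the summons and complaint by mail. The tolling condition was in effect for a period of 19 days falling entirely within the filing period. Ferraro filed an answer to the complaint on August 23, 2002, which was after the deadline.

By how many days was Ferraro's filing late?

38 days

1 month after May 19, 2002 is June 19, 2002.
Service was by mail, adding 5 days: June 19, 2002 + 5 days = June 24, 2002.
Tolling adds 19 days: June 24, 2002 + 19 days = July 13, 2002.
July 13, 2002 is Saturday; July 14, 2002 is Sunday; July 15, 2002 is a listed holiday. The next qualifying day is July 16, 2002.
The deadline is July 16, 2002; from July 16, 2002 to August 23, 2002 is 38 days.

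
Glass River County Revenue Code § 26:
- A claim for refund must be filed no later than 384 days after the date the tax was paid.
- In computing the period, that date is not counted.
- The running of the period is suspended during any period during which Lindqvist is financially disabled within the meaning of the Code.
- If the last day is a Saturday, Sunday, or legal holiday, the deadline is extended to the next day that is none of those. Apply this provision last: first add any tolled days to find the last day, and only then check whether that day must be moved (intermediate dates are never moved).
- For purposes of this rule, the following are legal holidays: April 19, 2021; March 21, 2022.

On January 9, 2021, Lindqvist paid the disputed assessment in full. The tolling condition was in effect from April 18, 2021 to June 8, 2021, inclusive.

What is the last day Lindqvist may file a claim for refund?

384 days after January 9, 2021 is January 28, 2022.
From April 18, 2021 through June 8, 2021 inclusive is 52 days; tolling adds 52 days: January 28, 2022 + 52 days = March 21, 2022.
March 21, 2022 is a listed holiday. The next qualifying day is March 22, 2022.

March 22, 2022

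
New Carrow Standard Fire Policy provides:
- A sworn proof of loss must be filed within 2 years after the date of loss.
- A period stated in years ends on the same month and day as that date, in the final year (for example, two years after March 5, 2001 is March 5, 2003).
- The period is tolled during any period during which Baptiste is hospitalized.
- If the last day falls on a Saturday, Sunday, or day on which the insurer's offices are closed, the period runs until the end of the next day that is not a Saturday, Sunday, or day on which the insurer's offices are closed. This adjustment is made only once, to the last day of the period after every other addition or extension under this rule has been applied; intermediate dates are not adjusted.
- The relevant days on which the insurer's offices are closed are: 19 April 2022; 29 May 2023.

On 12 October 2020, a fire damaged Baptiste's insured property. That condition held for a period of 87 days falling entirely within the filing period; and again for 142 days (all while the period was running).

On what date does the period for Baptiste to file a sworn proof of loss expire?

May 30, 2023

2 years after 12 October 2020 is October 12, 2022.
Tolling adds 87 days: October 12, 2022 + 87 days = January 7, 2023.
Tolling adds 142 days: January 7, 2023 + 142 days = May 29, 2023.
May 29, 2023 is a listed holiday. The next qualifying day is May 30, 2023.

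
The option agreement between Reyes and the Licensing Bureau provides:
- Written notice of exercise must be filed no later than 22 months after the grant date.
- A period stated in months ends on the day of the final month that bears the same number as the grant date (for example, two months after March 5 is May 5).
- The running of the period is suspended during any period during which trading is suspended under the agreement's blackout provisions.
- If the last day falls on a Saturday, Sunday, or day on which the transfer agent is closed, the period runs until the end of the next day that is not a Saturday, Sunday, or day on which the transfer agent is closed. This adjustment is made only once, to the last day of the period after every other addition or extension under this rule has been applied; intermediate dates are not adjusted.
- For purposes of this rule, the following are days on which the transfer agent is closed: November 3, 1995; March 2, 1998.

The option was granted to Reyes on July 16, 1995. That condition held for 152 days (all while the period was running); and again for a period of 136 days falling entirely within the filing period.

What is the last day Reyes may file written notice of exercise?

March 3, 1998

22 months after July 16, 1995 is May 16, 1997.
Tolling adds 152 days: May 16, 1997 + 152 days = October 15, 1997.
Tolling adds 136 days: October 15, 1997 + 136 days = February 28, 1998.
February 28, 1998 is Saturday; March 1, 1998 is Sunday; March 2, 1998 is a listed holiday. The next qualifying day is March 3, 1998.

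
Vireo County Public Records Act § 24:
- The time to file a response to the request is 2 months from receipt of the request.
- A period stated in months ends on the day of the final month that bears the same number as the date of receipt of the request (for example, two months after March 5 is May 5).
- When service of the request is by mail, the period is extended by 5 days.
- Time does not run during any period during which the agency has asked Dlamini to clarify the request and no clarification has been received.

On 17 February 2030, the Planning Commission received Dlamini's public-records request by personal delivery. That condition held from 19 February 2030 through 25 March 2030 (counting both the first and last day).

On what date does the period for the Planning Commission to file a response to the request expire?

May 22, 2030

2 months after 17 February 2030 is April 17, 2030.
Service was not by mail, so no mail extension applies.
From February 19, 2030 through March 25, 2030 inclusive is 35 days; tolling adds 35 days: April 17, 2030 + 35 days = May 22, 2030.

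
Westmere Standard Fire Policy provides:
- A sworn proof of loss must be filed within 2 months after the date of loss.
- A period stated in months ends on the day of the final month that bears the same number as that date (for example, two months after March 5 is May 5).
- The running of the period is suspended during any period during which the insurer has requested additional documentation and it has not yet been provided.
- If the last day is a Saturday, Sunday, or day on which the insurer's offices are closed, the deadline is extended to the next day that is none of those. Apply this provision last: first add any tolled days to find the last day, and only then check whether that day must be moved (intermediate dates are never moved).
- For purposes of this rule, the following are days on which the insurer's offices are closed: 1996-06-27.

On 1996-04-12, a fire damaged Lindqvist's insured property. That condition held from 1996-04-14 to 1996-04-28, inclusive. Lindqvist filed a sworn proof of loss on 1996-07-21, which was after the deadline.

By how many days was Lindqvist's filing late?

23 days

2 months after 1996-04-12 is June 12, 1996.
From April 14, 1996 through April 28, 1996 inclusive is 15 days; tolling adds 15 days: June 12, 1996 + 15 days = June 27, 1996.
June 27, 1996 is a listed holiday. The next qualifying day is June 28, 1996.
The deadline is June 28, 1996; from June 28, 1996 to July 21, 1996 is 23 days.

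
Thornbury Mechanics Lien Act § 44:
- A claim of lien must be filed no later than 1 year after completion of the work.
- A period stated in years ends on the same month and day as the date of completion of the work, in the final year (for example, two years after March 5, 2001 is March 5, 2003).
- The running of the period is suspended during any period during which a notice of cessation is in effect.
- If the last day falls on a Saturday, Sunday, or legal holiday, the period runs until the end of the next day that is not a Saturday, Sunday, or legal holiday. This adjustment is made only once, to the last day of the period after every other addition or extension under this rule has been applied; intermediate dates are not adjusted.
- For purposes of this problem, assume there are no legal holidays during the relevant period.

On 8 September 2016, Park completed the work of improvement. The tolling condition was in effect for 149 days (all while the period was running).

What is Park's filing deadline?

1 year after 8 September 2016 is September 8, 2017.
Tolling adds 149 days: September 8, 2017 + 149 days = February 4, 2018.
February 4, 2018 is Sunday. The next qualifying day is February 5, 2018.

February 5, 2018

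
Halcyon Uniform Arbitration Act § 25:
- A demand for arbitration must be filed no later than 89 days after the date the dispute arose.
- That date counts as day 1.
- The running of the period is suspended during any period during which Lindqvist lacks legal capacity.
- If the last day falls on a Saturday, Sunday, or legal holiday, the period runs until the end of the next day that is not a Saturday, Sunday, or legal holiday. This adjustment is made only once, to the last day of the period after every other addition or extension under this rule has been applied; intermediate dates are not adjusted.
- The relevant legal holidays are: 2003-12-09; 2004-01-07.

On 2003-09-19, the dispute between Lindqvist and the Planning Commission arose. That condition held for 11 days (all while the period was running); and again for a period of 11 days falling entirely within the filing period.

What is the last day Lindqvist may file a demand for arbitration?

Counting 2003-09-19 as day 1, day 89 is December 16, 2003.
Tolling adds 11 days: December 16, 2003 + 11 days = December 27, 2003.
Tolling adds 11 days: December 27, 2003 + 11 days = January 7, 2004.
January 7, 2004 is a listed holiday. The next qualifying day is January 8, 2004.

January 8, 2004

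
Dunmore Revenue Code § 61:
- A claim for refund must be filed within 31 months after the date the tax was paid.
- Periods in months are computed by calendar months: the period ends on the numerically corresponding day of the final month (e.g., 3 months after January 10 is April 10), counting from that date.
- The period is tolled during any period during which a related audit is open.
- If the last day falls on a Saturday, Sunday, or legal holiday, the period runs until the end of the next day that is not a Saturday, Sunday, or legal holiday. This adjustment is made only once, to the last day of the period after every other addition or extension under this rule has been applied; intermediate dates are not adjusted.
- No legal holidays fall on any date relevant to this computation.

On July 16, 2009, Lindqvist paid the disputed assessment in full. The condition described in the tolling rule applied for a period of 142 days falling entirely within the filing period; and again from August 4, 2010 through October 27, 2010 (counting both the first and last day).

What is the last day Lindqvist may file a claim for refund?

31 months after July 16, 2009 is February 16, 2012.
Tolling adds 142 days: February 16, 2012 + 142 days = July 7, 2012.
From August 4, 2010 through October 27, 2010 inclusive is 85 days; tolling adds 85 days: July 7, 2012 + 85 days = September 30, 2012.
September 30, 2012 is Sunday. The next qualifying day is October 1, 2012.

October 1, 2012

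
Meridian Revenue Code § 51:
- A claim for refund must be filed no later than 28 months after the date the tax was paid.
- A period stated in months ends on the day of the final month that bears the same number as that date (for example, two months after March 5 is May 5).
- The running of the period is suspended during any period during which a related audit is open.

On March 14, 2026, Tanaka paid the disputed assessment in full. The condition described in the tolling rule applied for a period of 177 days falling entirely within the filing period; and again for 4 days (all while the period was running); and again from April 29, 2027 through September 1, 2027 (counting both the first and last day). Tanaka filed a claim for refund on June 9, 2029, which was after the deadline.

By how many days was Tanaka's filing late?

23 days

28 months after March 14, 2026 is July 14, 2028.
Tolling adds 177 days: July 14, 2028 + 177 days = January 7, 2029.
Tolling adds 4 days: January 7, 2029 + 4 days = January 11, 2029.
From April 29, 2027 through September 1, 2027 inclusive is 126 days; tolling adds 126 days: January 11, 2029 + 126 days = May 17, 2029.
The deadline is May 17, 2029; from May 17, 2029 to June 9, 2029 is 23 days.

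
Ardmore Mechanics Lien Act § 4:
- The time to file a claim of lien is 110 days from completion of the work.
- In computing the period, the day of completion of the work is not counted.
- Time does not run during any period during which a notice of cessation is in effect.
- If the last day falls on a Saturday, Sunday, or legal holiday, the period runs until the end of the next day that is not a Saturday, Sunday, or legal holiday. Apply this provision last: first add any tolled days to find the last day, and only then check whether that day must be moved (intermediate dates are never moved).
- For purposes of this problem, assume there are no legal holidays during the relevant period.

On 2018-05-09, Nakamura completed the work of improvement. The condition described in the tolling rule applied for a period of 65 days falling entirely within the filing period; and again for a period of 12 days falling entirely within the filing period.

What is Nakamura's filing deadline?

November 12, 2018

110 days after 2018-05-09 is August 27, 2018.
Tolling adds 65 days: August 27, 2018 + 65 days = October 31, 2018.
Tolling adds 12 days: October 31, 2018 + 12 days = November 12, 2018.
November 12, 2018 is a Monday and not a legal holiday, so no extension applies.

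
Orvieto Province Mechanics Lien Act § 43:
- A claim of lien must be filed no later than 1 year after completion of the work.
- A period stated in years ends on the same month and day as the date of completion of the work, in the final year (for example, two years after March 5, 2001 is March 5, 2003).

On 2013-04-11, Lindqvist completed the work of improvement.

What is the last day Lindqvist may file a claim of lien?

April 11, 2014

1 year after 2013-04-11 is April 11, 2014.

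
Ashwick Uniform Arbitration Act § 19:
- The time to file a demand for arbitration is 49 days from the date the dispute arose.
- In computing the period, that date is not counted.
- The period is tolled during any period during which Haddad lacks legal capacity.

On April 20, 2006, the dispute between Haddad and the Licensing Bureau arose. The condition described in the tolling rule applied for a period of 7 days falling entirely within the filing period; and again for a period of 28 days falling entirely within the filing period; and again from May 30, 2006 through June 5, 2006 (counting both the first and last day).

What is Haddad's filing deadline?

49 days after April 20, 2006 is June 8, 2006.
Tolling adds 7 days: June 8, 2006 + 7 days = June 15, 2006.
Tolling adds 28 days: June 15, 2006 + 28 days = July 13, 2006.
From May 30, 2006 through June 5, 2006 inclusive is 7 days; tolling adds 7 days: July 13, 2006 + 7 days = July 20, 2006.

July 20, 2006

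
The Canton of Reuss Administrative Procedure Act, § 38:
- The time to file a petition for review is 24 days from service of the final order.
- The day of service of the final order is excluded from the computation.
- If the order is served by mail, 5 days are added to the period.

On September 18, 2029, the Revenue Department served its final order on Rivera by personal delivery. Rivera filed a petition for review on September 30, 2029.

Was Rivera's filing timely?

24 days after September 18, 2029 is October 12, 2029.
Service was not by mail, so no mail extension applies.
The deadline is October 12, 2029; the filing on September 30, 2029 is on or before that date.

Yes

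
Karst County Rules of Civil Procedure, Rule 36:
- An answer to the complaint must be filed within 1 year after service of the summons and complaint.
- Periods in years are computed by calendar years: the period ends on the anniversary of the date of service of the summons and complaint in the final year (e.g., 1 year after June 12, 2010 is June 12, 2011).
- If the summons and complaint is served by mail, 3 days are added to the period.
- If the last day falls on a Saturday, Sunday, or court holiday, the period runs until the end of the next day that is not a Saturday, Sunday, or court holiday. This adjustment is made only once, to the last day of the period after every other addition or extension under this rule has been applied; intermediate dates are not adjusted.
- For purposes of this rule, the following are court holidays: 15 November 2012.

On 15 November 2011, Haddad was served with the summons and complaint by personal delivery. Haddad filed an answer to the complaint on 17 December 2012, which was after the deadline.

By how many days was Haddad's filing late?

1 year after 15 November 2011 is November 15, 2012.
Service was not by mail, so no mail extension applies.
November 15, 2012 is a listed holiday. The next qualifying day is November 16, 2012.
The deadline is November 16, 2012; from November 16, 2012 to December 17, 2012 is 31 days.

31 days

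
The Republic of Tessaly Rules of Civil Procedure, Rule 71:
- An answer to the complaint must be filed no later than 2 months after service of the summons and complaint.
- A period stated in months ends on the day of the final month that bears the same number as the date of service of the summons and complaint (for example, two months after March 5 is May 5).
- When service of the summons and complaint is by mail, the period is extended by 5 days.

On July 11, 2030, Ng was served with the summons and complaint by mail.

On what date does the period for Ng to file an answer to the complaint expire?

2 months after July 11, 2030 is September 11, 2030.
Service was by mail, adding 5 days: September 11, 2030 + 5 days = September 16, 2030.

September 16, 2030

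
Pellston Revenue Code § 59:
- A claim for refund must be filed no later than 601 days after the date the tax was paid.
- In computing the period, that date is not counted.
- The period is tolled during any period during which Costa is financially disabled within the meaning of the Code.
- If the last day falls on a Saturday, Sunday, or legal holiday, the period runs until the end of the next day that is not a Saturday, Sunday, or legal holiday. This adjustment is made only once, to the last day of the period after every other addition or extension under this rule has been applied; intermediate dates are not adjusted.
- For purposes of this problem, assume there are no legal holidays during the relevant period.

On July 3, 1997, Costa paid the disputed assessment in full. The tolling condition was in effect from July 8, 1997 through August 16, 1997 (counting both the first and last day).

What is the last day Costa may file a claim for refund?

April 5, 1999

601 days after July 3, 1997 is February 24, 1999.
From July 8, 1997 through August 16, 1997 inclusive is 40 days; tolling adds 40 days: February 24, 1999 + 40 days = April 5, 1999.
April 5, 1999 is a Monday and not a legal holiday, so no extension applies.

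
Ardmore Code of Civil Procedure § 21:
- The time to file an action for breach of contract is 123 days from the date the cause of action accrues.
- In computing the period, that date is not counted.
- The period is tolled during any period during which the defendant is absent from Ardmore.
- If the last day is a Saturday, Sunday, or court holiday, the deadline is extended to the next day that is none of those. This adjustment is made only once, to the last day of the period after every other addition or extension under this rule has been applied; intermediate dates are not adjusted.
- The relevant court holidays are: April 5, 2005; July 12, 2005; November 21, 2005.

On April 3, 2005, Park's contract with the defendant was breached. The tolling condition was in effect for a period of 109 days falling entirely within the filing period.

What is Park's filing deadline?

November 22, 2005

123 days after April 3, 2005 is August 4, 2005.
Tolling adds 109 days: August 4, 2005 + 109 days = November 21, 2005.
November 21, 2005 is a listed holiday. The next qualifying day is November 22, 2005.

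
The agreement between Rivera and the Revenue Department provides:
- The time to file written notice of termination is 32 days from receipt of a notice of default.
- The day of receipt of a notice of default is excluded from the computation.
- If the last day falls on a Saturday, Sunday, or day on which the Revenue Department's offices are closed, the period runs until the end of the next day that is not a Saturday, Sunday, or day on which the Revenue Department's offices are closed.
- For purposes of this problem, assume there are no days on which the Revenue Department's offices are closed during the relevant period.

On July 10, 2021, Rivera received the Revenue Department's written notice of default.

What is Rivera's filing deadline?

August 11, 2021

32 days after July 10, 2021 is August 11, 2021.
August 11, 2021 is a Wednesday and not a day on which the Revenue Department's offices are closed, so no extension applies.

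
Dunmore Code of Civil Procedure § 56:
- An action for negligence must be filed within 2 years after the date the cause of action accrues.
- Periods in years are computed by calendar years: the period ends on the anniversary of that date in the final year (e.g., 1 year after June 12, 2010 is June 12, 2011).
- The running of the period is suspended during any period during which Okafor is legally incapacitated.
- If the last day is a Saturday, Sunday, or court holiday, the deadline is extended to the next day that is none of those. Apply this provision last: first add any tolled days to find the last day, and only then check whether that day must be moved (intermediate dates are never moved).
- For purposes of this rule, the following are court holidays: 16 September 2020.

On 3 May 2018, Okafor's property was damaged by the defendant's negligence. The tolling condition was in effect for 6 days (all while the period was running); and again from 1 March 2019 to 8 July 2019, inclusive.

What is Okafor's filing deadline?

September 17, 2020

2 years after 3 May 2018 is May 3, 2020.
Tolling adds 6 days: May 3, 2020 + 6 days = May 9, 2020.
From March 1, 2019 through July 8, 2019 inclusive is 130 days; tolling adds 130 days: May 9, 2020 + 130 days = September 16, 2020.
September 16, 2020 is a listed holiday. The next qualifying day is September 17, 2020.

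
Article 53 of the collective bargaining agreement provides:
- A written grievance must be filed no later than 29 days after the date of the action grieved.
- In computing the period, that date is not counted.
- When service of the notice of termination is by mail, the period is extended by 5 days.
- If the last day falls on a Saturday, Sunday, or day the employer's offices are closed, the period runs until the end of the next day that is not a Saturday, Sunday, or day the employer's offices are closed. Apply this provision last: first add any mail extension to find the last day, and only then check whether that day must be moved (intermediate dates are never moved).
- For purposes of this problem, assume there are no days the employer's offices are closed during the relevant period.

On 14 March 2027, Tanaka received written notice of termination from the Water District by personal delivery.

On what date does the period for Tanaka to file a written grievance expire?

29 days after 14 March 2027 is April 12, 2027.
Service was not by mail, so no mail extension applies.
April 12, 2027 is a Monday and not a day the employer's offices are closed, so no extension applies.

April 12, 2027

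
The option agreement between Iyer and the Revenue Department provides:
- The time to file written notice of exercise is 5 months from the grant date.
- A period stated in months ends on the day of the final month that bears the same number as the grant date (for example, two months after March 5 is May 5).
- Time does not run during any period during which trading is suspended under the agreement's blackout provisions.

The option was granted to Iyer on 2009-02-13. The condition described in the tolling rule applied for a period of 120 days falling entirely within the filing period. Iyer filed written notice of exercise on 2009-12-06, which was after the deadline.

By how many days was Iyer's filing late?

5 months after 2009-02-13 is July 13, 2009.
Tolling adds 120 days: July 13, 2009 + 120 days = November 10, 2009.
The deadline is November 10, 2009; from November 10, 2009 to December 6, 2009 is 26 days.

26 days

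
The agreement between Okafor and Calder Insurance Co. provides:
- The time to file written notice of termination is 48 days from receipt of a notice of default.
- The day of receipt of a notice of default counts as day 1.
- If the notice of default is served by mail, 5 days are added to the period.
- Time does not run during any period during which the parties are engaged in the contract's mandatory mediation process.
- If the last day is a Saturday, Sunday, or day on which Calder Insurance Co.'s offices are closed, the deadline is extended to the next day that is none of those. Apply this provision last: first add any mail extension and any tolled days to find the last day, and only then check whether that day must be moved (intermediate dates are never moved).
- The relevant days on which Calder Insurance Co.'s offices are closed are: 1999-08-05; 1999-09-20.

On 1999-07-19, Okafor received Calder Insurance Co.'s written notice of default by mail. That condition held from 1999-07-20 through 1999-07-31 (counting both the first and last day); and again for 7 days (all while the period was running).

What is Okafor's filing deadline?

Counting 1999-07-19 as day 1, day 48 is September 4, 1999.
Service was by mail, adding 5 days: September 4, 1999 + 5 days = September 9, 1999.
From July 20, 1999 through July 31, 1999 inclusive is 12 days; tolling adds 12 days: September 9, 1999 + 12 days = September 21, 1999.
Tolling adds 7 days: September 21, 1999 + 7 days = September 28, 1999.
September 28, 1999 is a Tuesday and not a day on which Calder Insurance Co.'s offices are closed, so no extension applies.

September 28, 1999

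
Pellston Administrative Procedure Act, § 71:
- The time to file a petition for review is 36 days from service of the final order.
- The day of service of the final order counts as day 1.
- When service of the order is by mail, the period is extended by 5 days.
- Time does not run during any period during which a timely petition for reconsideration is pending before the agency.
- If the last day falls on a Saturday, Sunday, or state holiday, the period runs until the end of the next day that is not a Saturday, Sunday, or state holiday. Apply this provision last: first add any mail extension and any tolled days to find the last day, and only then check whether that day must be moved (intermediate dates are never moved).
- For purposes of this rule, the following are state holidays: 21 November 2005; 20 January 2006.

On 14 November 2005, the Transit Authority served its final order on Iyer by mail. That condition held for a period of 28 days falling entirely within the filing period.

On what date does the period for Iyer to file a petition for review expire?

Counting 14 November 2005 as day 1, day 36 is December 19, 2005.
Service was by mail, adding 5 days: December 19, 2005 + 5 days = December 24, 2005.
Tolling adds 28 days: December 24, 2005 + 28 days = January 21, 2006.
January 21, 2006 is Saturday; January 22, 2006 is Sunday. The next qualifying day is January 23, 2006.

January 23, 2006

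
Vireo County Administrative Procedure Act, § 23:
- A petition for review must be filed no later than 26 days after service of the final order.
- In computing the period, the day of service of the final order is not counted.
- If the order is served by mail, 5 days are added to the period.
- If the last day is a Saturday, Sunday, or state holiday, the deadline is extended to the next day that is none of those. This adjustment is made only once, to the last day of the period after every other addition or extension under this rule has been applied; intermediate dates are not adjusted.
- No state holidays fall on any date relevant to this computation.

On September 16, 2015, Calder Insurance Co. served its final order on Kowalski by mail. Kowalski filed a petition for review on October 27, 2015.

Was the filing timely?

26 days after September 16, 2015 is October 12, 2015.
Service was by mail, adding 5 days: October 12, 2015 + 5 days = October 17, 2015.
October 17, 2015 is Saturday; October 18, 2015 is Sunday. The next qualifying day is October 19, 2015.
The deadline is October 19, 2015; the filing on October 27, 2015 is after that date.

No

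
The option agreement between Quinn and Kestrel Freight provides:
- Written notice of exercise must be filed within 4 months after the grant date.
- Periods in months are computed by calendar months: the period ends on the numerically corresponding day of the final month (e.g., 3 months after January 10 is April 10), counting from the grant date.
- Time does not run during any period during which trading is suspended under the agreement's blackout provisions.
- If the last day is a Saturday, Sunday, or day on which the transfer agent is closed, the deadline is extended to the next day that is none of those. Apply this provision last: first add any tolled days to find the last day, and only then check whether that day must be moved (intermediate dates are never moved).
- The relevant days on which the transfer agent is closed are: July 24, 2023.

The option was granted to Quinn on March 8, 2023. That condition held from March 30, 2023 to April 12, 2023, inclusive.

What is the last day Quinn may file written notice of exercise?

July 25, 2023

4 months after March 8, 2023 is July 8, 2023.
From March 30, 2023 through April 12, 2023 inclusive is 14 days; tolling adds 14 days: July 8, 2023 + 14 days = July 22, 2023.
July 22, 2023 is Saturday; July 23, 2023 is Sunday; July 24, 2023 is a listed holiday. The next qualifying day is July 25, 2023.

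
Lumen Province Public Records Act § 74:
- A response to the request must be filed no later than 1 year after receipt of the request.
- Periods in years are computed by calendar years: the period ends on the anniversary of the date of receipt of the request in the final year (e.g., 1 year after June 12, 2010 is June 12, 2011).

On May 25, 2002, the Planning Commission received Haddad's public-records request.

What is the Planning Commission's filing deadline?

May 25, 2003

1 year after May 25, 2002 is May 25, 2003.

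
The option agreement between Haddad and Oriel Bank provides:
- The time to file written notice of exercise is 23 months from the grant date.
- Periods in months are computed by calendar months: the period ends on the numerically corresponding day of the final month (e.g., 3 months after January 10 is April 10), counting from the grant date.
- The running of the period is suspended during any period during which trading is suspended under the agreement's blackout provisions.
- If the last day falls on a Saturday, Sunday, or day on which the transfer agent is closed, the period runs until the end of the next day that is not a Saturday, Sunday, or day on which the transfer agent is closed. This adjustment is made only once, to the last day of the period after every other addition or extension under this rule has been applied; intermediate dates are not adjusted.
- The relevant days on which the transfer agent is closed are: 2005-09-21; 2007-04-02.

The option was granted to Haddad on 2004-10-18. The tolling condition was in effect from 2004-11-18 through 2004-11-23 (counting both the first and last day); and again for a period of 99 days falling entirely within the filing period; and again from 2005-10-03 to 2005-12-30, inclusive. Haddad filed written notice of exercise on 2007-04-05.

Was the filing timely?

23 months after 2004-10-18 is September 18, 2006.
From November 18, 2004 through November 23, 2004 inclusive is 6 days; tolling adds 6 days: September 18, 2006 + 6 days = September 24, 2006.
Tolling adds 99 days: September 24, 2006 + 99 days = January 1, 2007.
From October 3, 2005 through December 30, 2005 inclusive is 89 days; tolling adds 89 days: January 1, 2007 + 89 days = March 31, 2007.
March 31, 2007 is Saturday; April 1, 2007 is Sunday; April 2, 2007 is a listed holiday. The next qualifying day is April 3, 2007.
The deadline is April 3, 2007; the filing on April 5, 2007 is after that date.

No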